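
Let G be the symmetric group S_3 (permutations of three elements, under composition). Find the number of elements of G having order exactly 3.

The elements of order 3 are: (1 2 3), (1 3 2).
That's 2.

2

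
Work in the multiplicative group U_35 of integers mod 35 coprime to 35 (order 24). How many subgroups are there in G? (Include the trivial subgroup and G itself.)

|G| = 24, so by Lagrange every subgroup order divides 24. Divisors: 1, 2, 3, 4, 6, 8, 12, 24.
Subgroups by order — order 1: 1; order 2: 3; order 3: 1; order 4: 3; order 6: 3; order 8: 1; order 12: 3; order 24: 1.
Total: 1 + 3 + 1 + 3 + 3 + 1 + 3 + 1 = 16.

16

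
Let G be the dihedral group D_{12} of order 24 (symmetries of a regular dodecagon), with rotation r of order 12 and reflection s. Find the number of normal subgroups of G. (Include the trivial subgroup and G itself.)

9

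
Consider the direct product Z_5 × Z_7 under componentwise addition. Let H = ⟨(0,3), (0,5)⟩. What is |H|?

|⟨(0,3)⟩| = 7 and |⟨(0,5)⟩| = 7, so |H| is a multiple of lcm(7, 7) = 7 and divides |G| = 35.
Closing under the operation: H = {(0,0), (0,1), (0,2), (0,3), (0,4), (0,5), (0,6)}, so |H| = 7.

7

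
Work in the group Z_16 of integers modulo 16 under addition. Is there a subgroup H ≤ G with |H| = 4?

Yes

4 | 16. A subgroup of order 4 is {0, 4, 8, 12}.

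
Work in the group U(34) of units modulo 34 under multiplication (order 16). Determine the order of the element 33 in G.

2

Compute successive powers of 33 mod 34: 33, 1; 33^2 ≡ 1 (mod 34).
So |⟨33⟩| = 2.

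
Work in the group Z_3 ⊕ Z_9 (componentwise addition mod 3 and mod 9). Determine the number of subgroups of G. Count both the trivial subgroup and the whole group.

|G| = 27, so by Lagrange every subgroup order divides 27. Divisors: 1, 3, 9, 27.
Subgroups by order — order 1: 1; order 3: 4; order 9: 4; order 27: 1.
Total: 1 + 4 + 4 + 1 = 10.

10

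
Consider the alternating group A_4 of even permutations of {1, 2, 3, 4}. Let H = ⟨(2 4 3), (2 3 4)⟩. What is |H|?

3

|⟨(2 4 3)⟩| = 3 and |⟨(2 3 4)⟩| = 3, so |H| is a multiple of lcm(3, 3) = 3 and divides |G| = 12.
Closing under the operation: H = {e, (2 3 4), (2 4 3)}, so |H| = 3.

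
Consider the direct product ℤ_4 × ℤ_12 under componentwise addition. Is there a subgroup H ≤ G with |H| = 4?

Yes

4 | 48. A subgroup of order 4 is {(0,0), (0,3), (0,6), (0,9)}.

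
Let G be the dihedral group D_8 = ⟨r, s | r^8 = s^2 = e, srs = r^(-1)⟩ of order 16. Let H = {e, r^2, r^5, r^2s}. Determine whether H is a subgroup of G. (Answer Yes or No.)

r^5 ∈ H but its inverse r^3 ∉ H, so H is not a subgroup.

No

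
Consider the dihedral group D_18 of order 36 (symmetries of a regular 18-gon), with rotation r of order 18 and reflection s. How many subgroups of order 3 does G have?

|G| = 36 and 3 | 36, so subgroups of order 3 are possible by Lagrange.
The subgroups of order 3 are: {e, r^6, r^12}.
So G has 1 subgroup of order 3.

1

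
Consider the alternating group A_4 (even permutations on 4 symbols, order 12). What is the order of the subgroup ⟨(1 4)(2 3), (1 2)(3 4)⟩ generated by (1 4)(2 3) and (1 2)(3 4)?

|⟨(1 4)(2 3)⟩| = 2 and |⟨(1 2)(3 4)⟩| = 2, so |H| is a multiple of lcm(2, 2) = 2 and divides |G| = 12.
Closing under the operation: H = {e, (1 2)(3 4), (1 3)(2 4), (1 4)(2 3)}, so |H| = 4.

4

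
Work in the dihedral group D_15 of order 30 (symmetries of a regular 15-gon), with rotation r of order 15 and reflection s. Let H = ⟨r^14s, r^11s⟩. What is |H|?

10

|⟨r^14s⟩| = 2 and |⟨r^11s⟩| = 2, so |H| is a multiple of lcm(2, 2) = 2 and divides |G| = 30.
Closing under the operation: H = {e, r^3, r^6, r^9, r^12, r^2s, r^5s, r^8s, r^11s, r^14s}, so |H| = 10.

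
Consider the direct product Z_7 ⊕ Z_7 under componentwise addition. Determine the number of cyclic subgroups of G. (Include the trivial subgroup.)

Group the elements of G by the cyclic subgroup they generate; each cyclic subgroup of order d accounts for φ(d) elements.
Cyclic subgroups by order — order 1: 1; order 7: 8.
Total: 9.

9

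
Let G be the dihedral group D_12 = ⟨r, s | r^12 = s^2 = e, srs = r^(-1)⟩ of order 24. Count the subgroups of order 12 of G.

|G| = 24 and 12 | 24, so subgroups of order 12 are possible by Lagrange.
The subgroups of order 12 are: {e, r, r^2, r^3, r^4, r^5, r^6, r^7, r^8, r^9, r^10, r^11}; {e, r^2, r^4, r^6, r^8, r^10, s, r^2s, r^4s, r^6s, r^8s, r^10s}; {e, r^2, r^4, r^6, r^8, r^10, rs, r^3s, r^5s, r^7s, r^9s, r^11s}.
So G has 3 subgroups of order 12.

3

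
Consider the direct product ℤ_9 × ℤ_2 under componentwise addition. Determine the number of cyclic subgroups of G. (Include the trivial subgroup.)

A cyclic subgroup of order d is generated by each of its φ(d) elements of order d, so the cyclic subgroups of order d number (#elements of order d)/φ(d).
Cyclic subgroups by order — order 1: 1; order 2: 1; order 3: 1; order 6: 1; order 9: 1; order 18: 1.
Total: 6.

6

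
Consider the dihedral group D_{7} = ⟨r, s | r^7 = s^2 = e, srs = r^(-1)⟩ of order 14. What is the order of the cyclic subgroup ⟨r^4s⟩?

2

Computing powers of r^4s: the smallest k with (r^4s)^k = e is k = 2.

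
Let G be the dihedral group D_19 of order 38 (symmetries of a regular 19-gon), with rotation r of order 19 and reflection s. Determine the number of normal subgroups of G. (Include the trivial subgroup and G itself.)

G has 22 subgroups. Checking conjugation-invariance by order — order 1: 1/1 normal; order 2: 0/19 normal; order 19: 1/1 normal; order 38: 1/1 normal.
Total normal subgroups: 3.

3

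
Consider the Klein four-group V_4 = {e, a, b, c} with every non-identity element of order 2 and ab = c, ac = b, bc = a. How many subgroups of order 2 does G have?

3

|G| = 4 and 2 | 4, so subgroups of order 2 are possible by Lagrange.
The subgroups of order 2 are: {e, a}; {e, b}; {e, c}.
So G has 3 subgroups of order 2.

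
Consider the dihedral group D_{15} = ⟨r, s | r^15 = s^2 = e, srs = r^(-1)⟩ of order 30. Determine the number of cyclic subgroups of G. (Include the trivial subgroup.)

19

Group the elements of G by the cyclic subgroup they generate; each cyclic subgroup of order d accounts for φ(d) elements.
Cyclic subgroups by order — order 1: 1; order 2: 15; order 3: 1; order 5: 1; order 15: 1.
Total: 19.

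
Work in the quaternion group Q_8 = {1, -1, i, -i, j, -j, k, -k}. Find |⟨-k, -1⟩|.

|⟨-k⟩| = 4 and |⟨-1⟩| = 2, so |H| is a multiple of lcm(4, 2) = 4 and divides |G| = 8.
Closing under the operation: H = {1, -1, k, -k}, so |H| = 4.

4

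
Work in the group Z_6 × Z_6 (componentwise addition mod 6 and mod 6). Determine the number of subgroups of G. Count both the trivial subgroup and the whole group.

30

|G| = 36, so by Lagrange every subgroup order divides 36. Divisors: 1, 2, 3, 4, 6, 9, 12, 18, 36.
Subgroups by order — order 1: 1; order 2: 3; order 3: 4; order 4: 1; order 6: 12; order 9: 1; order 12: 4; order 18: 3; order 36: 1.
Total: 1 + 3 + 4 + 1 + 12 + 1 + 4 + 3 + 1 = 30.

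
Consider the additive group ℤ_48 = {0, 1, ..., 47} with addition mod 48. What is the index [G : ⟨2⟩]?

|⟨2⟩| = 24 and |G| = 48.
By Lagrange, [G : H] = |G|/|H| = 48/24 = 2.

2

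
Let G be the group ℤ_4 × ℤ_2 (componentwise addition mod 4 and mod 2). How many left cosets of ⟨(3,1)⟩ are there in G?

|⟨(3,1)⟩| = 4 and |G| = 8.
By Lagrange, [G : H] = |G|/|H| = 8/4 = 2.

2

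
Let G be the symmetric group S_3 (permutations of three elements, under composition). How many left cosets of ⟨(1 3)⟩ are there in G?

|⟨(1 3)⟩| = 2 and |G| = 6.
By Lagrange, [G : H] = |G|/|H| = 6/2 = 3.

3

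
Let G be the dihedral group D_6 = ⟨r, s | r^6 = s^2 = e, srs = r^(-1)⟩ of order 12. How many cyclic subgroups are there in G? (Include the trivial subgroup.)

A cyclic subgroup of order d is generated by each of its φ(d) elements of order d, so the cyclic subgroups of order d number (#elements of order d)/φ(d).
Cyclic subgroups by order — order 1: 1; order 2: 7; order 3: 1; order 6: 1.
Total: 10.

10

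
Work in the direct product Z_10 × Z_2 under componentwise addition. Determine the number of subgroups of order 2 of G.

|G| = 20 and 2 | 20, so subgroups of order 2 are possible by Lagrange.
The subgroups of order 2 are: {(0,0), (0,1)}; {(0,0), (5,0)}; {(0,0), (5,1)}.
So G has 3 subgroups of order 2.

3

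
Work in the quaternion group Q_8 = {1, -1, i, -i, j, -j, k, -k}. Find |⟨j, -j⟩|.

4

|⟨j⟩| = 4 and |⟨-j⟩| = 4, so |H| is a multiple of lcm(4, 4) = 4 and divides |G| = 8.
Closing under the operation: H = {1, -1, j, -j}, so |H| = 4.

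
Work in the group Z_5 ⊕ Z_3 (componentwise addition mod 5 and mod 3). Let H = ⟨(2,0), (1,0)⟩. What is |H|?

5

|⟨(2,0)⟩| = 5 and |⟨(1,0)⟩| = 5, so |H| is a multiple of lcm(5, 5) = 5 and divides |G| = 15.
Closing under the operation: H = {(0,0), (1,0), (2,0), (3,0), (4,0)}, so |H| = 5.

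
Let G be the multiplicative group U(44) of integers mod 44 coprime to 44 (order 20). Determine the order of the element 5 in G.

Compute successive powers of 5 mod 44: 5, 25, 37, 9, 1; 5^5 ≡ 1 (mod 44).
So |⟨5⟩| = 5.

5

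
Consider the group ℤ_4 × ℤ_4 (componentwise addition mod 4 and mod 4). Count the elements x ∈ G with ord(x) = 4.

12

An element (a,b) has order lcm(ord(a), ord(b)); count pairs with lcm equal to 4.
Enumerating gives 12 such elements.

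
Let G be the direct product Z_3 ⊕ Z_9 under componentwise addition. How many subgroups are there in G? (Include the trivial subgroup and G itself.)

|G| = 27, so by Lagrange every subgroup order divides 27. Divisors: 1, 3, 9, 27.
Subgroups by order — order 1: 1; order 3: 4; order 9: 4; order 27: 1.
Total: 1 + 4 + 4 + 1 = 10.

10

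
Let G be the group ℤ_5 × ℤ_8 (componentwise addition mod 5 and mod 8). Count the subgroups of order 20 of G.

|G| = 40 and 20 | 40, so subgroups of order 20 are possible by Lagrange.
The subgroups of order 20 are: {(0,0), (0,2), (0,4), (0,6), (1,0), (1,2), (1,4), (1,6), (2,0), (2,2), (2,4), (2,6), (3,0), (3,2), (3,4), (3,6), (4,0), (4,2), (4,4), (4,6)}.
So G has 1 subgroup of order 20.

1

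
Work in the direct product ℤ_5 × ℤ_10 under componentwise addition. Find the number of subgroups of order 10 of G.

6

|G| = 50 and 10 | 50, so subgroups of order 10 are possible by Lagrange.
The subgroups of order 10 are: {(0,0), (0,1), (0,2), (0,3), (0,4), (0,5), (0,6), (0,7), (0,8), (0,9)}; {(0,0), (0,5), (1,0), (1,5), (2,0), (2,5), (3,0), (3,5), (4,0), (4,5)}; {(0,0), (0,5), (1,1), (1,6), (2,2), (2,7), (3,3), (3,8), (4,4), (4,9)}; {(0,0), (0,5), (1,2), (1,7), (2,4), (2,9), (3,1), (3,6), (4,3), (4,8)}; … (6 in all).
So G has 6 subgroups of order 10.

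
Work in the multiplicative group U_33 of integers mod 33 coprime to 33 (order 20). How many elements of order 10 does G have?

Enumerating element orders in G gives 12 elements of order 10.

12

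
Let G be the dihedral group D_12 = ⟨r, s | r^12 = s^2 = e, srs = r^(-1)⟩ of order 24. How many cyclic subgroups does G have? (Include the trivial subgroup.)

Each element a generates a cyclic subgroup ⟨a⟩; distinct elements may generate the same one (a cyclic group of order d has φ(d) generators).
Cyclic subgroups by order — order 1: 1; order 2: 13; order 3: 1; order 4: 1; order 6: 1; order 12: 1.
Total: 18.

18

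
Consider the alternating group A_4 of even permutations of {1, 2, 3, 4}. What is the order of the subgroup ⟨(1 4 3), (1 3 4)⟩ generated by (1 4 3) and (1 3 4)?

|⟨(1 4 3)⟩| = 3 and |⟨(1 3 4)⟩| = 3, so |H| is a multiple of lcm(3, 3) = 3 and divides |G| = 12.
Closing under the operation: H = {e, (1 3 4), (1 4 3)}, so |H| = 3.

3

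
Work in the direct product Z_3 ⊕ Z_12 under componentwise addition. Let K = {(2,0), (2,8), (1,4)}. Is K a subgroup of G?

The identity (0,0) ∉ K, so K is not a subgroup.

No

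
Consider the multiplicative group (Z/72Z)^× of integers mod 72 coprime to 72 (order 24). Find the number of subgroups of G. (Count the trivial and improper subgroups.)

|G| = 24, so by Lagrange every subgroup order divides 24. Divisors: 1, 2, 3, 4, 6, 8, 12, 24.
Subgroups by order — order 1: 1; order 2: 7; order 3: 1; order 4: 7; order 6: 7; order 8: 1; order 12: 7; order 24: 1.
Total: 1 + 7 + 1 + 7 + 7 + 1 + 7 + 1 = 32.

32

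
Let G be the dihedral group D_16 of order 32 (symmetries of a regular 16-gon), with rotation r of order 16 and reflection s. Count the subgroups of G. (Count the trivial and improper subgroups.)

|G| = 32, so by Lagrange every subgroup order divides 32. Divisors: 1, 2, 4, 8, 16, 32.
Subgroups by order — order 1: 1; order 2: 17; order 4: 9; order 8: 5; order 16: 3; order 32: 1.
Total: 1 + 17 + 9 + 5 + 3 + 1 = 36.

36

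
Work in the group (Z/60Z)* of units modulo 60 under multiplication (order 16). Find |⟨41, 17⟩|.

|⟨41⟩| = 2 and |⟨17⟩| = 4, so |H| is a multiple of lcm(2, 4) = 4 and divides |G| = 16.
Closing under the operation: H = {1, 13, 17, 29, 37, 41, 49, 53}, so |H| = 8.

8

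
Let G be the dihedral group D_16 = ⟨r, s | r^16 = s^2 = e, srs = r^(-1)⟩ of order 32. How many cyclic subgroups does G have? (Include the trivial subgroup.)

21

Group the elements of G by the cyclic subgroup they generate; each cyclic subgroup of order d accounts for φ(d) elements.
Cyclic subgroups by order — order 1: 1; order 2: 17; order 4: 1; order 8: 1; order 16: 1.
Total: 21.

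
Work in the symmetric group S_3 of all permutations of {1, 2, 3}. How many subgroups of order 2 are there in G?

|G| = 6 and 2 | 6, so subgroups of order 2 are possible by Lagrange.
The subgroups of order 2 are: {e, (1 2)}; {e, (1 3)}; {e, (2 3)}.
So G has 3 subgroups of order 2.

3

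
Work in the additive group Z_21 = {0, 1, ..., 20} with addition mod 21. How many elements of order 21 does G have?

12

In a cyclic group of order 21, the number of elements of order d (for d | 21) is φ(d).
φ(21) = 12.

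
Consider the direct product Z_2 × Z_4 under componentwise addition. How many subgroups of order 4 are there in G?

3

|G| = 8 and 4 | 8, so subgroups of order 4 are possible by Lagrange.
The subgroups of order 4 are: {(0,0), (0,1), (0,2), (0,3)}; {(0,0), (0,2), (1,0), (1,2)}; {(0,0), (0,2), (1,1), (1,3)}.
So G has 3 subgroups of order 4.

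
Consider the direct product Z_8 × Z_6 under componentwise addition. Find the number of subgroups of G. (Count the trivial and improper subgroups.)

|G| = 48, so by Lagrange every subgroup order divides 48. Divisors: 1, 2, 3, 4, 6, 8, 12, 16, 24, 48.
Subgroups by order — order 1: 1; order 2: 3; order 3: 1; order 4: 3; order 6: 3; order 8: 3; order 12: 3; order 16: 1; order 24: 3; order 48: 1.
Total: 1 + 3 + 1 + 3 + 3 + 3 + 3 + 1 + 3 + 1 = 22.

22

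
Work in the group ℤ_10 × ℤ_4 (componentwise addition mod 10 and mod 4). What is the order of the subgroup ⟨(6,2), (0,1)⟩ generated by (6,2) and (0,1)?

20

|⟨(6,2)⟩| = 10 and |⟨(0,1)⟩| = 4, so |H| is a multiple of lcm(10, 4) = 20 and divides |G| = 40.
Closing under the operation: H = {(0,0), (0,1), (0,2), (0,3), (2,0), (2,1), (2,2), (2,3), (4,0), (4,1), (4,2), (4,3), (6,0), (6,1), (6,2), (6,3), (8,0), (8,1), (8,2), (8,3)}, so |H| = 20.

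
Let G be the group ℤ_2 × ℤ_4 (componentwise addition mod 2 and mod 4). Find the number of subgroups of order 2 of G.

3

|G| = 8 and 2 | 8, so subgroups of order 2 are possible by Lagrange.
The subgroups of order 2 are: {(0,0), (0,2)}; {(0,0), (1,0)}; {(0,0), (1,2)}.
So G has 3 subgroups of order 2.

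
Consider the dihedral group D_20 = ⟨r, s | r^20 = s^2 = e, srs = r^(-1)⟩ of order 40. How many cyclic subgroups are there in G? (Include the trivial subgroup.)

26

Each element a generates a cyclic subgroup ⟨a⟩; distinct elements may generate the same one (a cyclic group of order d has φ(d) generators).
Cyclic subgroups by order — order 1: 1; order 2: 21; order 4: 1; order 5: 1; order 10: 1; order 20: 1.
Total: 26.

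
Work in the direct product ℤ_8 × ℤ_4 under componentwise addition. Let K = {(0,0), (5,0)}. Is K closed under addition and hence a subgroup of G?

No

(5,0) ∈ K but its inverse (3,0) ∉ K, so K is not a subgroup.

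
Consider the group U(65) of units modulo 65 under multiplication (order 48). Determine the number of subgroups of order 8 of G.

3

|G| = 48 and 8 | 48, so subgroups of order 8 are possible by Lagrange.
The subgroups of order 8 are: {1, 12, 14, 27, 38, 51, 53, 64}; {1, 8, 14, 18, 47, 51, 57, 64}; {1, 14, 21, 31, 34, 44, 51, 64}.
So G has 3 subgroups of order 8.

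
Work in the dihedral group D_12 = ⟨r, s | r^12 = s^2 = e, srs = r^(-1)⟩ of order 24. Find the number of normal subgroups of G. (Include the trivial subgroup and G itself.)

9

G has 34 subgroups. Checking conjugation-invariance by order — order 1: 1/1 normal; order 2: 1/13 normal; order 3: 1/1 normal; order 4: 1/7 normal; order 6: 1/5 normal; order 8: 0/3 normal; order 12: 3/3 normal; order 24: 1/1 normal.
Total normal subgroups: 9.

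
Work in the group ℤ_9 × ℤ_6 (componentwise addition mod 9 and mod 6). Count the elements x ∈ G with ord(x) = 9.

18

An element (a,b) has order lcm(ord(a), ord(b)); count pairs with lcm equal to 9.
Enumerating gives 18 such elements.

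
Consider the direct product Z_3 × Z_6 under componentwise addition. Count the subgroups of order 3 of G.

4

|G| = 18 and 3 | 18, so subgroups of order 3 are possible by Lagrange.
The subgroups of order 3 are: {(0,0), (0,2), (0,4)}; {(0,0), (1,0), (2,0)}; {(0,0), (1,2), (2,4)}; {(0,0), (1,4), (2,2)}.
So G has 4 subgroups of order 3.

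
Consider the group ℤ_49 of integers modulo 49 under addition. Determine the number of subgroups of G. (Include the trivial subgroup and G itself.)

3

A cyclic group of order 49 has exactly one subgroup for each divisor of 49.
Divisors of 49: 1, 7, 49.
So ℤ_49 has 3 subgroups.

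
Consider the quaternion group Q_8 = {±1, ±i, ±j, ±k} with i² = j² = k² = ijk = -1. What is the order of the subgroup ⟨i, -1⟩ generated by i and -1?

4

|⟨i⟩| = 4 and |⟨-1⟩| = 2, so |H| is a multiple of lcm(4, 2) = 4 and divides |G| = 8.
Closing under the operation: H = {1, -1, i, -i}, so |H| = 4.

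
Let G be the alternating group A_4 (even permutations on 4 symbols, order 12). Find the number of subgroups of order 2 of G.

3

|G| = 12 and 2 | 12, so subgroups of order 2 are possible by Lagrange.
The subgroups of order 2 are: {e, (1 2)(3 4)}; {e, (1 3)(2 4)}; {e, (1 4)(2 3)}.
So G has 3 subgroups of order 2.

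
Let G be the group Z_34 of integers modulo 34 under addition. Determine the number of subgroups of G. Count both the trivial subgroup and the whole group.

4

A cyclic group of order 34 has exactly one subgroup for each divisor of 34.
Divisors of 34: 1, 2, 17, 34.
So Z_34 has 4 subgroups.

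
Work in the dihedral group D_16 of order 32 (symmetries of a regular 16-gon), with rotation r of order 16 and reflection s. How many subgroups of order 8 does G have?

5

|G| = 32 and 8 | 32, so subgroups of order 8 are possible by Lagrange.
The subgroups of order 8 are: {e, r^2, r^4, r^6, r^8, r^10, r^12, r^14}; {e, r^4, r^8, r^12, r^2s, r^6s, r^10s, r^14s}; {e, r^4, r^8, r^12, r^3s, r^7s, r^11s, r^15s}; {e, r^4, r^8, r^12, s, r^4s, r^8s, r^12s}; … (5 in all).
So G has 5 subgroups of order 8.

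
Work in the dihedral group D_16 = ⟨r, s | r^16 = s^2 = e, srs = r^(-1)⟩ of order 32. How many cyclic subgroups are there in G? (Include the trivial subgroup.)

21

Group the elements of G by the cyclic subgroup they generate; each cyclic subgroup of order d accounts for φ(d) elements.
Cyclic subgroups by order — order 1: 1; order 2: 17; order 4: 1; order 8: 1; order 16: 1.
Total: 21.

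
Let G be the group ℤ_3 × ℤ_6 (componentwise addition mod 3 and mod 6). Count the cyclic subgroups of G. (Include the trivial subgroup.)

10

Group the elements of G by the cyclic subgroup they generate; each cyclic subgroup of order d accounts for φ(d) elements.
Cyclic subgroups by order — order 1: 1; order 2: 1; order 3: 4; order 6: 4.
Total: 10.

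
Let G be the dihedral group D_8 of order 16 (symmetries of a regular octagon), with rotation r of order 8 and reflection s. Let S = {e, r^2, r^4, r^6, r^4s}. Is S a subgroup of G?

|S| = 5 does not divide |G| = 16, so by Lagrange S is not a subgroup.

No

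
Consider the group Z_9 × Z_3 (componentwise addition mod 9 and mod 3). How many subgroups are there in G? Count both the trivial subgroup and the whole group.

10

|G| = 27, so by Lagrange every subgroup order divides 27. Divisors: 1, 3, 9, 27.
Subgroups by order — order 1: 1; order 3: 4; order 9: 4; order 27: 1.
Total: 1 + 4 + 4 + 1 = 10.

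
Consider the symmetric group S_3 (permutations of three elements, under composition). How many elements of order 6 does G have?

0

No element of G has order 6 (even though 6 | 6).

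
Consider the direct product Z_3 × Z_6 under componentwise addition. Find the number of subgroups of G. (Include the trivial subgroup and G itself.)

12

|G| = 18, so by Lagrange every subgroup order divides 18. Divisors: 1, 2, 3, 6, 9, 18.
Subgroups by order — order 1: 1; order 2: 1; order 3: 4; order 6: 4; order 9: 1; order 18: 1.
Total: 1 + 1 + 4 + 4 + 1 + 1 = 12.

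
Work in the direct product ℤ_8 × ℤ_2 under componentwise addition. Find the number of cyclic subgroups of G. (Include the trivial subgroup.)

A cyclic subgroup of order d is generated by each of its φ(d) elements of order d, so the cyclic subgroups of order d number (#elements of order d)/φ(d).
Cyclic subgroups by order — order 1: 1; order 2: 3; order 4: 2; order 8: 2.
Total: 8.

8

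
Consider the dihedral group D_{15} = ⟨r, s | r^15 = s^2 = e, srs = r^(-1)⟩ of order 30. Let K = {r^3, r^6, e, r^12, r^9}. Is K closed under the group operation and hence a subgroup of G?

|K| = 5 divides |G| = 30, consistent with Lagrange.
K contains the identity, every element's inverse is in K, and K is closed under ·: it is a subgroup.
In fact K = ⟨r^9⟩.

Yes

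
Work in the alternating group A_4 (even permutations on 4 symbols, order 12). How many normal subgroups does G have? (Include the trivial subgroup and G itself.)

3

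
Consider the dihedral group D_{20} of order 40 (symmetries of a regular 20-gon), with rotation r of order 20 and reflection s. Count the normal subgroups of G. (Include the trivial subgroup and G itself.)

9

G has 48 subgroups. Checking conjugation-invariance by order — order 1: 1/1 normal; order 2: 1/21 normal; order 4: 1/11 normal; order 5: 1/1 normal; order 8: 0/5 normal; order 10: 1/5 normal; order 20: 3/3 normal; order 40: 1/1 normal.
Total normal subgroups: 9.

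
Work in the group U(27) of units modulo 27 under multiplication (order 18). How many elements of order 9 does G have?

The elements of order 9 are: 4, 7, 13, 16, 22, 25.
That's 6.

6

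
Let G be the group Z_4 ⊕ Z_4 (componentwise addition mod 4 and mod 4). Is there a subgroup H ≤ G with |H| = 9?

No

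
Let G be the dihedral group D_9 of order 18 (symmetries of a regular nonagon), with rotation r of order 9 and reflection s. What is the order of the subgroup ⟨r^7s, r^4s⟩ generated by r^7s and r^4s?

|⟨r^7s⟩| = 2 and |⟨r^4s⟩| = 2, so |H| is a multiple of lcm(2, 2) = 2 and divides |G| = 18.
Closing under the operation: H = {e, r^3, r^6, rs, r^4s, r^7s}, so |H| = 6.

6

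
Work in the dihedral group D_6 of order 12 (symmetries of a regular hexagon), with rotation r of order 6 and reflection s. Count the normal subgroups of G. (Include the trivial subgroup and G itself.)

7

G has 16 subgroups. Checking conjugation-invariance by order — order 1: 1/1 normal; order 2: 1/7 normal; order 3: 1/1 normal; order 4: 0/3 normal; order 6: 3/3 normal; order 12: 1/1 normal.
Total normal subgroups: 7.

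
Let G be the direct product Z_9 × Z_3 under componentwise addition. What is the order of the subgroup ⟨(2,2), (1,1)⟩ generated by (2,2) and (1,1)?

9

|⟨(2,2)⟩| = 9 and |⟨(1,1)⟩| = 9, so |H| is a multiple of lcm(9, 9) = 9 and divides |G| = 27.
Closing under the operation: H = {(0,0), (1,1), (2,2), (3,0), (4,1), (5,2), (6,0), (7,1), (8,2)}, so |H| = 9.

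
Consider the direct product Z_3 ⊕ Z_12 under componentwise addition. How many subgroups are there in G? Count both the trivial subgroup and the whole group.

18

|G| = 36, so by Lagrange every subgroup order divides 36. Divisors: 1, 2, 3, 4, 6, 9, 12, 18, 36.
Subgroups by order — order 1: 1; order 2: 1; order 3: 4; order 4: 1; order 6: 4; order 9: 1; order 12: 4; order 18: 1; order 36: 1.
Total: 1 + 1 + 4 + 1 + 4 + 1 + 4 + 1 + 1 = 18.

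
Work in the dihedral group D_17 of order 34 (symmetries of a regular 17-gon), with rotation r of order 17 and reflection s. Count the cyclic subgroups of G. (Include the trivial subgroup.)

19

Group the elements of G by the cyclic subgroup they generate; each cyclic subgroup of order d accounts for φ(d) elements.
Cyclic subgroups by order — order 1: 1; order 2: 17; order 17: 1.
Total: 19.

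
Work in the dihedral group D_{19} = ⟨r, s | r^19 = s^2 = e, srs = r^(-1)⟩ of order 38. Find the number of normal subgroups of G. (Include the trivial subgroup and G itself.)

3

G has 22 subgroups. Checking conjugation-invariance by order — order 1: 1/1 normal; order 2: 0/19 normal; order 19: 1/1 normal; order 38: 1/1 normal.
Total normal subgroups: 3.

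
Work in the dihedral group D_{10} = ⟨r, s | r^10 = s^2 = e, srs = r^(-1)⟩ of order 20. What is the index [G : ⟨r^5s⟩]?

10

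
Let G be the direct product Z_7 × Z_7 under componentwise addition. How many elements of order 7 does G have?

An element (a,b) has order lcm(ord(a), ord(b)); count pairs with lcm equal to 7.
Enumerating gives 48 such elements.

48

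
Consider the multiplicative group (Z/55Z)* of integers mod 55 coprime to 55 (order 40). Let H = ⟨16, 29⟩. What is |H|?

10

|⟨16⟩| = 5 and |⟨29⟩| = 10, so |H| is a multiple of lcm(5, 10) = 10 and divides |G| = 40.
Closing under the operation: H = {1, 16, 19, 24, 26, 29, 31, 36, 39, 54}, so |H| = 10.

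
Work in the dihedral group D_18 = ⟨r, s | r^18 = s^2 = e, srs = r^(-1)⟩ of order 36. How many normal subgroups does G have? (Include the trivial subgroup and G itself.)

G has 45 subgroups. Checking conjugation-invariance by order — order 1: 1/1 normal; order 2: 1/19 normal; order 3: 1/1 normal; order 4: 0/9 normal; order 6: 1/7 normal; order 9: 1/1 normal; order 12: 0/3 normal; order 18: 3/3 normal; order 36: 1/1 normal.
Total normal subgroups: 9.

9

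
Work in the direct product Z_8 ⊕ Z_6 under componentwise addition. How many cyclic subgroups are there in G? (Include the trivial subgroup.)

Group the elements of G by the cyclic subgroup they generate; each cyclic subgroup of order d accounts for φ(d) elements.
Cyclic subgroups by order — order 1: 1; order 2: 3; order 3: 1; order 4: 2; order 6: 3; order 8: 2; order 12: 2; order 24: 2.
Total: 16.

16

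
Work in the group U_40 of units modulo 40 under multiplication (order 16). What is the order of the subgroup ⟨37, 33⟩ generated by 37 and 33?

|⟨37⟩| = 4 and |⟨33⟩| = 4, so |H| is a multiple of lcm(4, 4) = 4 and divides |G| = 16.
Closing under the operation: H = {1, 9, 13, 17, 21, 29, 33, 37}, so |H| = 8.

8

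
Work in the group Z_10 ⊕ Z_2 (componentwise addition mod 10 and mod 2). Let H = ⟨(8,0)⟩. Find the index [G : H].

|⟨(8,0)⟩| = 5 and |G| = 20.
By Lagrange, [G : H] = |G|/|H| = 20/5 = 4.

4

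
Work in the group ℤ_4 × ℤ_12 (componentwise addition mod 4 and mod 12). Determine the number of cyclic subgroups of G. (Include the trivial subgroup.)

Each element a generates a cyclic subgroup ⟨a⟩; distinct elements may generate the same one (a cyclic group of order d has φ(d) generators).
Cyclic subgroups by order — order 1: 1; order 2: 3; order 3: 1; order 4: 6; order 6: 3; order 12: 6.
Total: 20.

20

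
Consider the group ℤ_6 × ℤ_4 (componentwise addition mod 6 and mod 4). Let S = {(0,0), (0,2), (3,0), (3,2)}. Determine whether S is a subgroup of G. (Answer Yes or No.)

|S| = 4 divides |G| = 24, consistent with Lagrange.
S contains the identity, every element's inverse is in S, and S is closed under +: it is a subgroup.

Yes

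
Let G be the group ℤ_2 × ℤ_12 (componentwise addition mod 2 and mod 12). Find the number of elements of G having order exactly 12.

8

An element (a,b) has order lcm(ord(a), ord(b)); count pairs with lcm equal to 12.
Enumerating gives 8 such elements.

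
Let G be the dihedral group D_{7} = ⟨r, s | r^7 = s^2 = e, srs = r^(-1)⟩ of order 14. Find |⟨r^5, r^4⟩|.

7

|⟨r^5⟩| = 7 and |⟨r^4⟩| = 7, so |H| is a multiple of lcm(7, 7) = 7 and divides |G| = 14.
Closing under the operation: H = {e, r, r^2, r^3, r^4, r^5, r^6}, so |H| = 7.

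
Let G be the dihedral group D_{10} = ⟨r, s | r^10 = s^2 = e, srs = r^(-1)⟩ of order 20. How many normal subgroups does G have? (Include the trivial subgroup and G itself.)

7

G has 22 subgroups. Checking conjugation-invariance by order — order 1: 1/1 normal; order 2: 1/11 normal; order 4: 0/5 normal; order 5: 1/1 normal; order 10: 3/3 normal; order 20: 1/1 normal.
Total normal subgroups: 7.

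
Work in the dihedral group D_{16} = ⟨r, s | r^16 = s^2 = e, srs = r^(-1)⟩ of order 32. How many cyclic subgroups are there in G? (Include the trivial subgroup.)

21

Each element a generates a cyclic subgroup ⟨a⟩; distinct elements may generate the same one (a cyclic group of order d has φ(d) generators).
Cyclic subgroups by order — order 1: 1; order 2: 17; order 4: 1; order 8: 1; order 16: 1.
Total: 21.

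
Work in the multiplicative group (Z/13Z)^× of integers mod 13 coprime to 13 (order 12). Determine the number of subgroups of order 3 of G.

|G| = 12 and 3 | 12, so subgroups of order 3 are possible by Lagrange.
The subgroups of order 3 are: {1, 3, 9}.
So G has 1 subgroup of order 3.

1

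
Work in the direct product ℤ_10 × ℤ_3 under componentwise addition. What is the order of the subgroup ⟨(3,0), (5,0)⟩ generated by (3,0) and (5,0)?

|⟨(3,0)⟩| = 10 and |⟨(5,0)⟩| = 2, so |H| is a multiple of lcm(10, 2) = 10 and divides |G| = 30.
Closing under the operation: H = {(0,0), (1,0), (2,0), (3,0), (4,0), (5,0), (6,0), (7,0), (8,0), (9,0)}, so |H| = 10.

10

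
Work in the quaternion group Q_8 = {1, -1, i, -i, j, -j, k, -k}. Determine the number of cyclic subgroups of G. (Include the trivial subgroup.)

5

Group the elements of G by the cyclic subgroup they generate; each cyclic subgroup of order d accounts for φ(d) elements.
Cyclic subgroups by order — order 1: 1; order 2: 1; order 4: 3.
Total: 5.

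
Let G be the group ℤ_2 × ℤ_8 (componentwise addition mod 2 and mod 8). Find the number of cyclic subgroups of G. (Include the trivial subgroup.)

A cyclic subgroup of order d is generated by each of its φ(d) elements of order d, so the cyclic subgroups of order d number (#elements of order d)/φ(d).
Cyclic subgroups by order — order 1: 1; order 2: 3; order 4: 2; order 8: 2.
Total: 8.

8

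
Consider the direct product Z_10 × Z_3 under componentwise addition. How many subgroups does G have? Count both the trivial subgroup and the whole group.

8

|G| = 30, so by Lagrange every subgroup order divides 30. Divisors: 1, 2, 3, 5, 6, 10, 15, 30.
Subgroups by order — order 1: 1; order 2: 1; order 3: 1; order 5: 1; order 6: 1; order 10: 1; order 15: 1; order 30: 1.
Total: 1 + 1 + 1 + 1 + 1 + 1 + 1 + 1 = 8.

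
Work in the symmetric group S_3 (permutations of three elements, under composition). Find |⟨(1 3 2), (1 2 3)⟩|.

|⟨(1 3 2)⟩| = 3 and |⟨(1 2 3)⟩| = 3, so |H| is a multiple of lcm(3, 3) = 3 and divides |G| = 6.
Closing under the operation: H = {e, (1 2 3), (1 3 2)}, so |H| = 3.

3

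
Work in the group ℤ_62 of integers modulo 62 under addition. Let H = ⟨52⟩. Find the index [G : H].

2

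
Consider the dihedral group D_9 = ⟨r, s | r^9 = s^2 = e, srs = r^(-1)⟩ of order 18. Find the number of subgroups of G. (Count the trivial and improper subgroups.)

|G| = 18, so by Lagrange every subgroup order divides 18. Divisors: 1, 2, 3, 6, 9, 18.
Subgroups by order — order 1: 1; order 2: 9; order 3: 1; order 6: 3; order 9: 1; order 18: 1.
Total: 1 + 9 + 1 + 3 + 1 + 1 = 16.

16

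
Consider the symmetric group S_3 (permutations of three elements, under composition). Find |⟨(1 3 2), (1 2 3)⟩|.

|⟨(1 3 2)⟩| = 3 and |⟨(1 2 3)⟩| = 3, so |H| is a multiple of lcm(3, 3) = 3 and divides |G| = 6.
Closing under the operation: H = {e, (1 2 3), (1 3 2)}, so |H| = 3.

3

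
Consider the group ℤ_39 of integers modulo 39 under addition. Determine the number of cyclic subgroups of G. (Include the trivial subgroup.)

4

Each element a generates a cyclic subgroup ⟨a⟩; distinct elements may generate the same one (a cyclic group of order d has φ(d) generators).
Cyclic subgroups by order — order 1: 1; order 3: 1; order 13: 1; order 39: 1.
Total: 4.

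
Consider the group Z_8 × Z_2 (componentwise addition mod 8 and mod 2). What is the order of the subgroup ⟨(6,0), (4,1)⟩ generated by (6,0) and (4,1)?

8

|⟨(6,0)⟩| = 4 and |⟨(4,1)⟩| = 2, so |H| is a multiple of lcm(4, 2) = 4 and divides |G| = 16.
Closing under the operation: H = {(0,0), (0,1), (2,0), (2,1), (4,0), (4,1), (6,0), (6,1)}, so |H| = 8.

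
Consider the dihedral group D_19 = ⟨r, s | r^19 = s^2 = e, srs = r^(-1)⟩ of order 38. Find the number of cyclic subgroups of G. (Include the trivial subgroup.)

Each element a generates a cyclic subgroup ⟨a⟩; distinct elements may generate the same one (a cyclic group of order d has φ(d) generators).
Cyclic subgroups by order — order 1: 1; order 2: 19; order 19: 1.
Total: 21.

21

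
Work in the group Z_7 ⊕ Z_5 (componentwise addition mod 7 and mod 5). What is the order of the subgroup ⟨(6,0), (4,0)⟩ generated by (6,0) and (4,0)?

7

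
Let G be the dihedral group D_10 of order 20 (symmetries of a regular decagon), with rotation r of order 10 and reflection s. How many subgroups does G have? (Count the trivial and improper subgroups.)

22

|G| = 20, so by Lagrange every subgroup order divides 20. Divisors: 1, 2, 4, 5, 10, 20.
Subgroups by order — order 1: 1; order 2: 11; order 4: 5; order 5: 1; order 10: 3; order 20: 1.
Total: 1 + 11 + 5 + 1 + 3 + 1 = 22.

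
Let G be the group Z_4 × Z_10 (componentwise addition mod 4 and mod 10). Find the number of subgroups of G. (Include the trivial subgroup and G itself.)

16

|G| = 40, so by Lagrange every subgroup order divides 40. Divisors: 1, 2, 4, 5, 8, 10, 20, 40.
Subgroups by order — order 1: 1; order 2: 3; order 4: 3; order 5: 1; order 8: 1; order 10: 3; order 20: 3; order 40: 1.
Total: 1 + 3 + 3 + 1 + 1 + 3 + 3 + 1 = 16.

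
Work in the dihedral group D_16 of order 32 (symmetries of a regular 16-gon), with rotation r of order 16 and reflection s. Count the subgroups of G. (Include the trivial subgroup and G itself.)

|G| = 32, so by Lagrange every subgroup order divides 32. Divisors: 1, 2, 4, 8, 16, 32.
Subgroups by order — order 1: 1; order 2: 17; order 4: 9; order 8: 5; order 16: 3; order 32: 1.
Total: 1 + 17 + 9 + 5 + 3 + 1 = 36.

36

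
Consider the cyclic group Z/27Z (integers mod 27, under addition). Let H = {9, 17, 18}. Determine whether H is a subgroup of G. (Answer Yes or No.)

No

The identity 0 ∉ H, so H is not a subgroup.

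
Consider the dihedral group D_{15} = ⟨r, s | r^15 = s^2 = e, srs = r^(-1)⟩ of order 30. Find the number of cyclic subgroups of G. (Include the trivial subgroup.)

Each element a generates a cyclic subgroup ⟨a⟩; distinct elements may generate the same one (a cyclic group of order d has φ(d) generators).
Cyclic subgroups by order — order 1: 1; order 2: 15; order 3: 1; order 5: 1; order 15: 1.
Total: 19.

19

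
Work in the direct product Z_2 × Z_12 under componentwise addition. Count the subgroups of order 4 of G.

|G| = 24 and 4 | 24, so subgroups of order 4 are possible by Lagrange.
The subgroups of order 4 are: {(0,0), (0,3), (0,6), (0,9)}; {(0,0), (0,6), (1,0), (1,6)}; {(0,0), (0,6), (1,3), (1,9)}.
So G has 3 subgroups of order 4.

3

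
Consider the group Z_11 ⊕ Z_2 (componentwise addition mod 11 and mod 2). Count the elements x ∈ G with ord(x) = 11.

10

An element (a,b) has order lcm(ord(a), ord(b)); count pairs with lcm equal to 11.
Enumerating gives 10 such elements.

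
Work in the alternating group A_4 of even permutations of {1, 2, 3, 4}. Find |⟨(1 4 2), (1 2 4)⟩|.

3

|⟨(1 4 2)⟩| = 3 and |⟨(1 2 4)⟩| = 3, so |H| is a multiple of lcm(3, 3) = 3 and divides |G| = 12.
Closing under the operation: H = {e, (1 2 4), (1 4 2)}, so |H| = 3.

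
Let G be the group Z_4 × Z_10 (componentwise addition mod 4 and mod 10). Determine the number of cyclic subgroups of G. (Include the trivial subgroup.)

12

A cyclic subgroup of order d is generated by each of its φ(d) elements of order d, so the cyclic subgroups of order d number (#elements of order d)/φ(d).
Cyclic subgroups by order — order 1: 1; order 2: 3; order 4: 2; order 5: 1; order 10: 3; order 20: 2.
Total: 12.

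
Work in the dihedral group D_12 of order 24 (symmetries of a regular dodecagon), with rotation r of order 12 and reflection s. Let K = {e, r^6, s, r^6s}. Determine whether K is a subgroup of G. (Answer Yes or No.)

|K| = 4 divides |G| = 24, consistent with Lagrange.
K contains the identity, every element's inverse is in K, and K is closed under ·: it is a subgroup.

Yes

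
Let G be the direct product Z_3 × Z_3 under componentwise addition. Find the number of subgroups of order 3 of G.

4

|G| = 9 and 3 | 9, so subgroups of order 3 are possible by Lagrange.
The subgroups of order 3 are: {(0,0), (0,1), (0,2)}; {(0,0), (1,0), (2,0)}; {(0,0), (1,1), (2,2)}; {(0,0), (1,2), (2,1)}.
So G has 4 subgroups of order 3.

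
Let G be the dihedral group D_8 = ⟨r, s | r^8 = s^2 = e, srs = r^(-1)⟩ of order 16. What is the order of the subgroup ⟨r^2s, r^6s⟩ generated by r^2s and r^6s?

4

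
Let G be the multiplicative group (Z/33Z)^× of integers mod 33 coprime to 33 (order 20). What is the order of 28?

Compute successive powers of 28 mod 33: 28, 25, 7, 31, 10, 16, 19, 4, …; 28^10 ≡ 1 (mod 33).
So |⟨28⟩| = 10.

10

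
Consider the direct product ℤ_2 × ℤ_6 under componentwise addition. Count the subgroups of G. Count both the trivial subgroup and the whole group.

10

|G| = 12, so by Lagrange every subgroup order divides 12. Divisors: 1, 2, 3, 4, 6, 12.
Subgroups by order — order 1: 1; order 2: 3; order 3: 1; order 4: 1; order 6: 3; order 12: 1.
Total: 1 + 3 + 1 + 1 + 3 + 1 = 10.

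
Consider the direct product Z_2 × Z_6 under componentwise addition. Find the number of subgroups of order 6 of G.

|G| = 12 and 6 | 12, so subgroups of order 6 are possible by Lagrange.
The subgroups of order 6 are: {(0,0), (0,1), (0,2), (0,3), (0,4), (0,5)}; {(0,0), (0,2), (0,4), (1,0), (1,2), (1,4)}; {(0,0), (0,2), (0,4), (1,1), (1,3), (1,5)}.
So G has 3 subgroups of order 6.

3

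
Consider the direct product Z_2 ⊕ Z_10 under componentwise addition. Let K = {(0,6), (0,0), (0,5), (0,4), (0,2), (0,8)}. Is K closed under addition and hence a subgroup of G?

No

|K| = 6 does not divide |G| = 20, so by Lagrange K is not a subgroup.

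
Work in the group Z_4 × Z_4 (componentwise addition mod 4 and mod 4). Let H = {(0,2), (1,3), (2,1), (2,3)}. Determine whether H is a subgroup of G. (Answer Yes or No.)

No

The identity (0,0) ∉ H, so H is not a subgroup.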